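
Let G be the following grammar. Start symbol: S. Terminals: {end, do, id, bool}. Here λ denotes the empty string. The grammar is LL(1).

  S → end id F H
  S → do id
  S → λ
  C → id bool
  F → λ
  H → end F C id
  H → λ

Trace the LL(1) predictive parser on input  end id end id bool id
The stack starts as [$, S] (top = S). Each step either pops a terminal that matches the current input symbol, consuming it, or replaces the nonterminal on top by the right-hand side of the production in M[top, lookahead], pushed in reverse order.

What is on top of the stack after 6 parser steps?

F

step 1: stack=$ S  input=end id end id bool id $  — expand S → end id F H
step 2: stack=$ H F id end  input=end id end id bool id $  — match end
step 3: stack=$ H F id  input=id end id bool id $  — match id
step 4: stack=$ H F  input=end id bool id $  — expand F → λ
step 5: stack=$ H  input=end id bool id $  — expand H → end F C id
step 6: stack=$ id C F end  input=end id bool id $  — match end
Stack after step 6: $ id C F (top = F).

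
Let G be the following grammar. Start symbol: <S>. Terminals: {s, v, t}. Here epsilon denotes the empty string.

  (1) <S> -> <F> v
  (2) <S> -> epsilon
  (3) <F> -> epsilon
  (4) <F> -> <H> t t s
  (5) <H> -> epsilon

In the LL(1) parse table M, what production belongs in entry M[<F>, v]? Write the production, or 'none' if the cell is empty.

FIRST(<H>) = {epsilon}
FIRST(<F>) = {epsilon, t}  (via <H> t t s)
FIRST(<S>) = {epsilon, t, v}  (via <F> v)
FOLLOW(<S>) includes $ since <S> is the start symbol.
FOLLOW(<F>): in <S>-><F> v, <F> is followed by v with FIRST {v}. Thus FOLLOW(<F>) = {v}.
For <F> -> epsilon: FIRST(epsilon) = {epsilon}, so it goes in M[<F>, t] for t ∈ {}; since epsilon ∈ FIRST, also for every t ∈ FOLLOW(<F>) = {v}.
For <F> -> <H> t t s: FIRST(<H> t t s) = {t}, so it goes in M[<F>, t] for t ∈ {t}.

<F> -> epsilon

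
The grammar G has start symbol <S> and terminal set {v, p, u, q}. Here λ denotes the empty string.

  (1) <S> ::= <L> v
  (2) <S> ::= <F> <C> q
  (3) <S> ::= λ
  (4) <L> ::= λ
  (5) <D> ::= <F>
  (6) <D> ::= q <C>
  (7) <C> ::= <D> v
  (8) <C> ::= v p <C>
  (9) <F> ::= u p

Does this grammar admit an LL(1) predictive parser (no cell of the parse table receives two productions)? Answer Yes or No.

Yes

FIRST(<S>) = {λ, u, v}
FIRST(<L>) = {λ}
FIRST(<D>) = {q, u}
FIRST(<C>) = {q, u, v}
FIRST(<F>) = {u}
FOLLOW(<S>) = {$}
FOLLOW(<L>) = {v}
FOLLOW(<D>) = {v}
FOLLOW(<C>) = {q, v}
FOLLOW(<F>) = {q, u, v}
Each cell of M receives at most one production.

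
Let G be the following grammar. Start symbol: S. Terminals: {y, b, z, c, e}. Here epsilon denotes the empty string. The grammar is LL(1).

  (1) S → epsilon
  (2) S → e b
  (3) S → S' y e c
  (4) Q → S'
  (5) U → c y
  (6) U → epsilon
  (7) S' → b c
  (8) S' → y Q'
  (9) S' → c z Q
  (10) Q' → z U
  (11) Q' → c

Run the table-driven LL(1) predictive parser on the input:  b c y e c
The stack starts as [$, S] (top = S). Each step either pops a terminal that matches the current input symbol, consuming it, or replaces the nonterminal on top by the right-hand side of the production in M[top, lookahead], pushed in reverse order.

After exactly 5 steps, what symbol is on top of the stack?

     Stack        Input        Action
  1  $ S          b c y e c $  expand S → S' y e c
  2  $ c e y S'   b c y e c $  expand S' → b c
  3  $ c e y c b  b c y e c $  match b
  4  $ c e y c    c y e c $    match c
  5  $ c e y      y e c $      match y
Stack after step 5: $ c e (top = e).

e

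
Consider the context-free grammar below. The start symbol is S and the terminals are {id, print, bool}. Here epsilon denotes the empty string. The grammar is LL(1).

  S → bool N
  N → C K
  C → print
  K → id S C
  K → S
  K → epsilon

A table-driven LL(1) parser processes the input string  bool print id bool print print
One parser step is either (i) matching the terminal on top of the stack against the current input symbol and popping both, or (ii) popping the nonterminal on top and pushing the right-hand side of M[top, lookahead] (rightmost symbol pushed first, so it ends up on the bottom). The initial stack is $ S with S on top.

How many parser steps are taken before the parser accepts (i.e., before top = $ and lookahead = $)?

      Stack        Input                             Action
   1  $ S          bool print id bool print print $  expand S → bool N
   2  $ N bool     bool print id bool print print $  match bool
   3  $ N          print id bool print print $       expand N → C K
   4  $ K C        print id bool print print $       expand C → print
   5  $ K print    print id bool print print $       match print
   6  $ K          id bool print print $             expand K → id S C
   7  $ C S id     id bool print print $             match id
   8  $ C S        bool print print $                expand S → bool N
   9  $ C N bool   bool print print $                match bool
  10  $ C N        print print $                     expand N → C K
  11  $ C K C      print print $                     expand C → print
  12  $ C K print  print print $                     match print
  13  $ C K        print $                           expand K → epsilon
  14  $ C          print $                           expand C → print
  15  $ print      print $                           match print
Accept reached after 15 steps.

15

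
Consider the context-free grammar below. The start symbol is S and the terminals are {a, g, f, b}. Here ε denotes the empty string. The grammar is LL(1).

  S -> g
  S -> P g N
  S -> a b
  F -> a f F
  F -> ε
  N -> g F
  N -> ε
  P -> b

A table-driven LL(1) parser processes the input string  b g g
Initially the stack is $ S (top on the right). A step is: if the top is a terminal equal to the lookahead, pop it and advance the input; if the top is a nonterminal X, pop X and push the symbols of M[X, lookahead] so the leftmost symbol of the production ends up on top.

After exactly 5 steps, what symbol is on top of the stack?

g

     Stack    Input    Action
  1  $ S      b g g $  expand S -> P g N
  2  $ N g P  b g g $  expand P -> b
  3  $ N g b  b g g $  match b
  4  $ N g    g g $    match g
  5  $ N      g $      expand N -> g F
Stack after step 5: $ F g (top = g).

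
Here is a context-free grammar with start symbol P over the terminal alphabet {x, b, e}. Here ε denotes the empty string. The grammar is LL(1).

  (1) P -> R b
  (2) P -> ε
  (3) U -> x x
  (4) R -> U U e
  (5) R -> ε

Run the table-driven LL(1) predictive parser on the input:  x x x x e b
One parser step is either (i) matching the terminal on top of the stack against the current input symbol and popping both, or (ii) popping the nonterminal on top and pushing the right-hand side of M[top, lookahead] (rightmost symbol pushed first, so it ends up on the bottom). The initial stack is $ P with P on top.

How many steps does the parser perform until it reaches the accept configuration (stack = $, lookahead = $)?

10

      Stack        Input          Action
   1  $ P          x x x x e b $  expand P -> R b
   2  $ b R        x x x x e b $  expand R -> U U e
   3  $ b e U U    x x x x e b $  expand U -> x x
   4  $ b e U x x  x x x x e b $  match x
   5  $ b e U x    x x x e b $    match x
   6  $ b e U      x x e b $      expand U -> x x
   7  $ b e x x    x x e b $      match x
   8  $ b e x      x e b $        match x
   9  $ b e        e b $          match e
  10  $ b          b $            match b
Accept reached after 10 steps.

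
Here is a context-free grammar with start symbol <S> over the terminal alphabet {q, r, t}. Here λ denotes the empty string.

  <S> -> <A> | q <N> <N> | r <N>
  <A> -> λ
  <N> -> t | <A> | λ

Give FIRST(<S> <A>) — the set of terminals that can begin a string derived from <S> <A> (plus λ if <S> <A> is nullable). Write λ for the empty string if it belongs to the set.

{λ, q, r}

FIRST(<A>) = {λ}
FIRST(<S>) = {λ, q, r}  (via <A>)
FIRST(<N>) = {λ, t}  (via <A>)
FIRST(<S> <A>): take FIRST of each symbol in turn, carrying on past any symbol whose FIRST contains λ; result {λ, q, r}.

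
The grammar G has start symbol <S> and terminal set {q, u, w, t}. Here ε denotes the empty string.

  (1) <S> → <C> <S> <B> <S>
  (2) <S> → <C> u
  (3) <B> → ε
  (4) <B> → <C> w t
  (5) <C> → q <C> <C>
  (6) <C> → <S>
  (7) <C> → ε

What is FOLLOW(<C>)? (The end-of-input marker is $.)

{q, u, w}

FIRST(<S>): from <S>→<C> <S> <B> <S> we get {q, u}; from <S>→<C> u we get {q, u}. So FIRST(<S>) = {q, u}.
FIRST(<C>): from <C>→q <C> <C> we get {q}; from <C>→<S> we get {q, u}; from <C>→ε we get {ε}. So FIRST(<C>) = {ε, q, u}.
FIRST(<B>): from <B>→ε we get {ε}; from <B>→<C> w t we get {q, u, w}. So FIRST(<B>) = {ε, q, u, w}.
FOLLOW(<S>) includes $ since <S> is the start symbol.
FOLLOW(<B>): in <S>→<C> <S> <B> <S>, <B> is followed by <S> with FIRST {q, u}. Thus FOLLOW(<B>) = {q, u}.
FOLLOW(<C>): in <S>→<C> <S> <B> <S>, <C> is followed by <S> <B> <S> with FIRST {q, u}; in <S>→<C> u, <C> is followed by u with FIRST {u}; in <B>→<C> w t, <C> is followed by w t with FIRST {w}; in <C>→q <C> <C> (occurrence 1), <C> is followed by <C> with FIRST {ε, q, u}; in <C>→q <C> <C> (occurrence 1), the suffix after <C> is nullable (adds nothing new); in <C>→q <C> <C> (occurrence 2), the suffix after <C> is empty (adds nothing new). Thus FOLLOW(<C>) = {q, u, w}.
FOLLOW(<S>): in <S>→<C> <S> <B> <S> (occurrence 1), <S> is followed by <B> <S> with FIRST {q, u, w}; in <S>→<C> <S> <B> <S> (occurrence 2), the suffix after <S> is empty (adds nothing new); in <C>→<S>, the suffix after <S> is empty, so FOLLOW(<S>) ⊇ FOLLOW(<C>) = {q, u, w}. Thus FOLLOW(<S>) = {$, q, u, w}.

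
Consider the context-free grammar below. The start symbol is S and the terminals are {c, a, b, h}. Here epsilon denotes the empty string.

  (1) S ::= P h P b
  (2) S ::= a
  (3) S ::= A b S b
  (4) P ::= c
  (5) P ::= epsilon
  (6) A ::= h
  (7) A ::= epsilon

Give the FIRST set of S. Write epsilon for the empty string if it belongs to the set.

{a, b, c, h}

FIRST(P): from P::=c we get {c}; from P::=epsilon we get {epsilon}. So FIRST(P) = {epsilon, c}.
FIRST(A): from A::=h we get {h}; from A::=epsilon we get {epsilon}. So FIRST(A) = {epsilon, h}.
FIRST(S): from S::=P h P b we get {c, h}; from S::=a we get {a}; from S::=A b S b we get {b, h}. So FIRST(S) = {a, b, c, h}.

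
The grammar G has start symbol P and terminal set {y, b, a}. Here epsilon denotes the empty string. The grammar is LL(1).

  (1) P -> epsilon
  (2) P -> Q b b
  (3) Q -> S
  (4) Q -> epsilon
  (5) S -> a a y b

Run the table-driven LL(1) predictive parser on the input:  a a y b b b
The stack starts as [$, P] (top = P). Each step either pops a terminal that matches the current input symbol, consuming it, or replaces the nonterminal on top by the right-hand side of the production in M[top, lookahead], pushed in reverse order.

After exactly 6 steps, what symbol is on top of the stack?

b

     Stack          Input          Action
  1  $ P            a a y b b b $  expand P -> Q b b
  2  $ b b Q        a a y b b b $  expand Q -> S
  3  $ b b S        a a y b b b $  expand S -> a a y b
  4  $ b b b y a a  a a y b b b $  match a
  5  $ b b b y a    a y b b b $    match a
  6  $ b b b y      y b b b $      match y
Stack after step 6: $ b b b (top = b).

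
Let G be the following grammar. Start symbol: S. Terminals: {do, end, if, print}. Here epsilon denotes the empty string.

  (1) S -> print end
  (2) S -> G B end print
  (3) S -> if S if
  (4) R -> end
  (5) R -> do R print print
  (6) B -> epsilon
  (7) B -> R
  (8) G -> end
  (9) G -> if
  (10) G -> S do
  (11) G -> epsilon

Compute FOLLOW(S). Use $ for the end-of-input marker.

FIRST(R): from R->end we get {end}; from R->do R print print we get {do}. So FIRST(R) = {do, end}.
FIRST(B): from B->epsilon we get {epsilon}; from B->R we get {do, end}. So FIRST(B) = {epsilon, do, end}.
FIRST(S): from S->print end we get {print}; from S->G B end print we get {do, end, if, print}; from S->if S if we get {if}. So FIRST(S) = {do, end, if, print}.
FIRST(G): from G->end we get {end}; from G->if we get {if}; from G->S do we get {do, end, if, print}; from G->epsilon we get {epsilon}. So FIRST(G) = {epsilon, do, end, if, print}.
FOLLOW(S) includes $ since S is the start symbol.
FOLLOW(S): in S->if S if, S is followed by if with FIRST {if}; in G->S do, S is followed by do with FIRST {do}. Thus FOLLOW(S) = {$, do, if}.
FOLLOW(B): in S->G B end print, B is followed by end print with FIRST {end}. Thus FOLLOW(B) = {end}.
FOLLOW(R): in R->do R print print, R is followed by print print with FIRST {print}; in B->R, the suffix after R is empty, so FOLLOW(R) ⊇ FOLLOW(B) = {end}. Thus FOLLOW(R) = {end, print}.
FOLLOW(G): in S->G B end print, G is followed by B end print with FIRST {do, end}. Thus FOLLOW(G) = {do, end}.

{$, do, if}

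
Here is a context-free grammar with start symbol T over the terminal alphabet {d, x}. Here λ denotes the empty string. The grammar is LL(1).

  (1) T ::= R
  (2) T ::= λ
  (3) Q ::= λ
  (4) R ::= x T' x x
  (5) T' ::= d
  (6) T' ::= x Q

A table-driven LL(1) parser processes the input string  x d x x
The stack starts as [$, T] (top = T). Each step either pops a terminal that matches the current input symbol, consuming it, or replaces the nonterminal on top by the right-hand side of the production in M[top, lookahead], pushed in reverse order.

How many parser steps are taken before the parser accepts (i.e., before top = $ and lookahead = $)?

     Stack       Input      Action
  1  $ T         x d x x $  expand T ::= R
  2  $ R         x d x x $  expand R ::= x T' x x
  3  $ x x T' x  x d x x $  match x
  4  $ x x T'    d x x $    expand T' ::= d
  5  $ x x d     d x x $    match d
  6  $ x x       x x $      match x
  7  $ x         x $        match x
Accept reached after 7 steps.

7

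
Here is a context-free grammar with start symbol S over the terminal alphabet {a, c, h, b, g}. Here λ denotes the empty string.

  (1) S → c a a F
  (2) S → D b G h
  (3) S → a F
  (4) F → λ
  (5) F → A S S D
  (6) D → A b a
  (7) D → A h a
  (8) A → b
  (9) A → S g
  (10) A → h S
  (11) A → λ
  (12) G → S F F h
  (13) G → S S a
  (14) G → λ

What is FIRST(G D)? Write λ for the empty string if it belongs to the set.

FIRST(S): from S→c a a F we get {c}; from S→D b G h we get {a, b, c, h}; from S→a F we get {a}. So FIRST(S) = {a, b, c, h}.
FIRST(A): from A→b we get {b}; from A→S g we get {a, b, c, h}; from A→h S we get {h}; from A→λ we get {λ}. So FIRST(A) = {λ, a, b, c, h}.
FIRST(G): from G→S F F h we get {a, b, c, h}; from G→S S a we get {a, b, c, h}; from G→λ we get {λ}. So FIRST(G) = {λ, a, b, c, h}.
FIRST(F): from F→λ we get {λ}; from F→A S S D we get {a, b, c, h}. So FIRST(F) = {λ, a, b, c, h}.
FIRST(D): from D→A b a we get {a, b, c, h}; from D→A h a we get {a, b, c, h}. So FIRST(D) = {a, b, c, h}.
FIRST(G D): take FIRST of each symbol in turn, carrying on past any symbol whose FIRST contains λ; result {a, b, c, h}.

{a, b, c, h}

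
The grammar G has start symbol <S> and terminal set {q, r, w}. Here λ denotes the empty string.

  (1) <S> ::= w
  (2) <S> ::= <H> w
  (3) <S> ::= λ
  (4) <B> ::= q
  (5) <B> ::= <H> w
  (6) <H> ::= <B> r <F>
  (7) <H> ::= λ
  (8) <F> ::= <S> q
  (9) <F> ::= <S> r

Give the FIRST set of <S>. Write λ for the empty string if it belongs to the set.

FIRST(<S>): from <S>::=w we get {w}; from <S>::=<H> w we get {q, w}; from <S>::=λ we get {λ}. So FIRST(<S>) = {λ, q, w}.
FIRST(<F>): from <F>::=<S> q we get {q, w}; from <F>::=<S> r we get {q, r, w}. So FIRST(<F>) = {q, r, w}.
FIRST(<B>): from <B>::=q we get {q}; from <B>::=<H> w we get {q, w}. So FIRST(<B>) = {q, w}.
FIRST(<H>): from <H>::=<B> r <F> we get {q, w}; from <H>::=λ we get {λ}. So FIRST(<H>) = {λ, q, w}.

{λ, q, w}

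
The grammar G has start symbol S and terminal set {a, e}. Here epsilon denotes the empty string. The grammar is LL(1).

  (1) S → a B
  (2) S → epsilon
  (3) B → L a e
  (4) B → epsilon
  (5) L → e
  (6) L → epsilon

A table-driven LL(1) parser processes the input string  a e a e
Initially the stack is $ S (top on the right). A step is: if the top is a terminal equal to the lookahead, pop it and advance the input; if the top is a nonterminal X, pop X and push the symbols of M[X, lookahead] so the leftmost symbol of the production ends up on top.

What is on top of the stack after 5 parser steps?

a

step 1: stack=$ S  input=a e a e $  — expand S → a B
step 2: stack=$ B a  input=a e a e $  — match a
step 3: stack=$ B  input=e a e $  — expand B → L a e
step 4: stack=$ e a L  input=e a e $  — expand L → e
step 5: stack=$ e a e  input=e a e $  — match e
Stack after step 5: $ e a (top = a).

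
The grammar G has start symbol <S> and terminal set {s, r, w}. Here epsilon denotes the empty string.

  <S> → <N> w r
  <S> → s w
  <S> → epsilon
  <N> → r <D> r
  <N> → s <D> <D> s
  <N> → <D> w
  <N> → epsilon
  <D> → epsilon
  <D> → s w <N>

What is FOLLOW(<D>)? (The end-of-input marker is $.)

{r, s, w}

FIRST(<D>): from <D>→epsilon we get {epsilon}; from <D>→s w <N> we get {s}. So FIRST(<D>) = {epsilon, s}.
FIRST(<N>): from <N>→r <D> r we get {r}; from <N>→s <D> <D> s we get {s}; from <N>→<D> w we get {s, w}; from <N>→epsilon we get {epsilon}. So FIRST(<N>) = {epsilon, r, s, w}.
FIRST(<S>): from <S>→<N> w r we get {r, s, w}; from <S>→s w we get {s}; from <S>→epsilon we get {epsilon}. So FIRST(<S>) = {epsilon, r, s, w}.
FOLLOW(<S>) includes $ since <S> is the start symbol.
FOLLOW(<S>): <S> appears on no right-hand side. Thus FOLLOW(<S>) = {$}.
FOLLOW(<D>): in <N>→r <D> r, <D> is followed by r with FIRST {r}; in <N>→s <D> <D> s (occurrence 1), <D> is followed by <D> s with FIRST {s}; in <N>→s <D> <D> s (occurrence 2), <D> is followed by s with FIRST {s}; in <N>→<D> w, <D> is followed by w with FIRST {w}. Thus FOLLOW(<D>) = {r, s, w}.
FOLLOW(<N>): in <S>→<N> w r, <N> is followed by w r with FIRST {w}; in <D>→s w <N>, the suffix after <N> is empty, so FOLLOW(<N>) ⊇ FOLLOW(<D>) = {r, s, w}. Thus FOLLOW(<N>) = {r, s, w}.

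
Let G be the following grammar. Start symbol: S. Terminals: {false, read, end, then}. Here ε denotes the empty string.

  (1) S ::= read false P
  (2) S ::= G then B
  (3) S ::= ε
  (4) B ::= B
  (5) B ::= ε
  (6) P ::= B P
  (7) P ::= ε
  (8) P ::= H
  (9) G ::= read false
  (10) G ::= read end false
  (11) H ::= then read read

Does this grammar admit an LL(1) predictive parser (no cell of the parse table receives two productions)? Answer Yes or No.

FIRST(S) = {ε, read}
FIRST(B) = {ε}
FIRST(P) = {ε, then}
FIRST(G) = {read}
FIRST(H) = {then}
FOLLOW(S) = {$}
FOLLOW(B) = {$, then}
FOLLOW(P) = {$}
FOLLOW(G) = {then}
FOLLOW(H) = {$}
Cell M[B, $] receives both B ::= B and B ::= ε — the grammar is not LL(1).

No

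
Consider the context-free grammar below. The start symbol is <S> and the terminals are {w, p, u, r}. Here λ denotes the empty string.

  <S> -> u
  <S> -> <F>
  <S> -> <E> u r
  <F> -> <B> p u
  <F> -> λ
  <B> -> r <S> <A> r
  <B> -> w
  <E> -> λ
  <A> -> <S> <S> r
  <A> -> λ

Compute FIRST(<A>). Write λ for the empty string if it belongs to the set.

{λ, r, u, w}

FIRST(<B>) = {r, w}
FIRST(<E>) = {λ}
FIRST(<F>) = {λ, r, w}  (via <B> p u)
FIRST(<S>) = {λ, r, u, w}  (via <F>, <E> u r)
FIRST(<A>) = {λ, r, u, w}  (via <S> <S> r)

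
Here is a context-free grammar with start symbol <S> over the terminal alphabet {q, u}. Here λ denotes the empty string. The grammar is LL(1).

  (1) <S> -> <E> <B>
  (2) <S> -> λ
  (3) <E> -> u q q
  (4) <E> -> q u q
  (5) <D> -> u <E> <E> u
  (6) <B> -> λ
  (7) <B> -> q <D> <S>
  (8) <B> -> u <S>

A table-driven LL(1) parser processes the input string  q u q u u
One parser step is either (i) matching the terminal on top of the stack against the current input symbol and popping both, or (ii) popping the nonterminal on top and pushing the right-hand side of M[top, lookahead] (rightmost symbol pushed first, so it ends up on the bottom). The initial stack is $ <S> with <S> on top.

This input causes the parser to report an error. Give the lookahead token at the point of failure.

$

step 1: stack=$ <S>  input=q u q u u $  — expand <S> -> <E> <B>
step 2: stack=$ <B> <E>  input=q u q u u $  — expand <E> -> q u q
step 3: stack=$ <B> q u q  input=q u q u u $  — match q
step 4: stack=$ <B> q u  input=u q u u $  — match u
step 5: stack=$ <B> q  input=q u u $  — match q
step 6: stack=$ <B>  input=u u $  — expand <B> -> u <S>
step 7: stack=$ <S> u  input=u u $  — match u
step 8: stack=$ <S>  input=u $  — expand <S> -> <E> <B>
step 9: stack=$ <B> <E>  input=u $  — expand <E> -> u q q
step 10: stack=$ <B> q q u  input=u $  — match u
step 11: stack=$ <B> q q  input=$  — error: top is terminal q but lookahead is $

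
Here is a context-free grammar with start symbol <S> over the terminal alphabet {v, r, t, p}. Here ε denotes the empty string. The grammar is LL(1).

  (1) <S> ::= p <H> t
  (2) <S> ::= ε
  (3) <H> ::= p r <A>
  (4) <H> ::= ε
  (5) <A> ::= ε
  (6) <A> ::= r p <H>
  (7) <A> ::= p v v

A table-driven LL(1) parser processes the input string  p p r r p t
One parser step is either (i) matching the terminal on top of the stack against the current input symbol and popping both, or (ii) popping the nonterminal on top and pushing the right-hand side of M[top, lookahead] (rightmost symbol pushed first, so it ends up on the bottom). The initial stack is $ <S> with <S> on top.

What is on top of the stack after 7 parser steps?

     Stack        Input          Action
  1  $ <S>        p p r r p t $  expand <S> ::= p <H> t
  2  $ t <H> p    p p r r p t $  match p
  3  $ t <H>      p r r p t $    expand <H> ::= p r <A>
  4  $ t <A> r p  p r r p t $    match p
  5  $ t <A> r    r r p t $      match r
  6  $ t <A>      r p t $        expand <A> ::= r p <H>
  7  $ t <H> p r  r p t $        match r
Stack after step 7: $ t <H> p (top = p).

p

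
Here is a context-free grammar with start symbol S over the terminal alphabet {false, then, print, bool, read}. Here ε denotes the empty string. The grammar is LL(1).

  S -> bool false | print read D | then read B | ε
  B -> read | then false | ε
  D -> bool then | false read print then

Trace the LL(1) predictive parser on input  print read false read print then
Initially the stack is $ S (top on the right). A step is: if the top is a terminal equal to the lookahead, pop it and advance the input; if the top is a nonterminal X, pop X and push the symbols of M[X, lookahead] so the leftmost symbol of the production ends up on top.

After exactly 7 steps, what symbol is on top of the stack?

then

     Stack                    Input                               Action
  1  $ S                      print read false read print then $  expand S -> print read D
  2  $ D read print           print read false read print then $  match print
  3  $ D read                 read false read print then $        match read
  4  $ D                      false read print then $             expand D -> false read print then
  5  $ then print read false  false read print then $             match false
  6  $ then print read        read print then $                   match read
  7  $ then print             print then $                        match print
Stack after step 7: $ then (top = then).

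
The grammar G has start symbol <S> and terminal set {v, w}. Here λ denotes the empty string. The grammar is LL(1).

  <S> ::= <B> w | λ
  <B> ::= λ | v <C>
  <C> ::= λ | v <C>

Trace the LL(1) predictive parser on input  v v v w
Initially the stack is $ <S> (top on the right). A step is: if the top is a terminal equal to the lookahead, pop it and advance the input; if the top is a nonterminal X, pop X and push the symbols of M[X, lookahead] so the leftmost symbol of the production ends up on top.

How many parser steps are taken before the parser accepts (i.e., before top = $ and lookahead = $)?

     Stack      Input      Action
  1  $ <S>      v v v w $  expand <S> ::= <B> w
  2  $ w <B>    v v v w $  expand <B> ::= v <C>
  3  $ w <C> v  v v v w $  match v
  4  $ w <C>    v v w $    expand <C> ::= v <C>
  5  $ w <C> v  v v w $    match v
  6  $ w <C>    v w $      expand <C> ::= v <C>
  7  $ w <C> v  v w $      match v
  8  $ w <C>    w $        expand <C> ::= λ
  9  $ w        w $        match w
Accept reached after 9 steps.

9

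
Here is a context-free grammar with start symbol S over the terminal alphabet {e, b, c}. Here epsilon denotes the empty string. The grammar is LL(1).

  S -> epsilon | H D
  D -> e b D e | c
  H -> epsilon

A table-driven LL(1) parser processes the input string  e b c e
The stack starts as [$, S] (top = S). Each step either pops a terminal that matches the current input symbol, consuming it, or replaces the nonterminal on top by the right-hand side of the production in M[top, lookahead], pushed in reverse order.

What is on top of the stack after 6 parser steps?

step 1: stack=$ S  input=e b c e $  — expand S -> H D
step 2: stack=$ D H  input=e b c e $  — expand H -> epsilon
step 3: stack=$ D  input=e b c e $  — expand D -> e b D e
step 4: stack=$ e D b e  input=e b c e $  — match e
step 5: stack=$ e D b  input=b c e $  — match b
step 6: stack=$ e D  input=c e $  — expand D -> c
Stack after step 6: $ e c (top = c).

c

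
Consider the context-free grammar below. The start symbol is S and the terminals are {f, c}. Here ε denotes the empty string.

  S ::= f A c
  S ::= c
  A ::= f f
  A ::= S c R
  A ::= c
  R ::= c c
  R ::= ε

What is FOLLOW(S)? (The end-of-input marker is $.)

{$, c}

FIRST(S) = {c, f}
FIRST(R) = {ε, c}
FIRST(A) = {c, f}  (via S c R)
FOLLOW(S) includes $ since S is the start symbol.
FOLLOW(S): in A::=S c R, S is followed by c R with FIRST {c}. Thus FOLLOW(S) = {$, c}.
FOLLOW(A): in S::=f A c, A is followed by c with FIRST {c}. Thus FOLLOW(A) = {c}.
FOLLOW(R): in A::=S c R, the suffix after R is empty, so FOLLOW(R) ⊇ FOLLOW(A) = {c}. Thus FOLLOW(R) = {c}.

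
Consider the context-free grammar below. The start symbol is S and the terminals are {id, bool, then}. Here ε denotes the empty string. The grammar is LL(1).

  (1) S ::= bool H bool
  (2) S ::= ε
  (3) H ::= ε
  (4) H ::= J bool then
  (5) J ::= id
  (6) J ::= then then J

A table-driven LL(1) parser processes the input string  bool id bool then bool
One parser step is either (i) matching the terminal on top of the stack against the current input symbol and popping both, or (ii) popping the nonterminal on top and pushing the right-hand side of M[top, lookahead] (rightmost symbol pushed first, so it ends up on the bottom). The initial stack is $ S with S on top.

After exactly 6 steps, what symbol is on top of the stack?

then

     Stack                Input                     Action
  1  $ S                  bool id bool then bool $  expand S ::= bool H bool
  2  $ bool H bool        bool id bool then bool $  match bool
  3  $ bool H             id bool then bool $       expand H ::= J bool then
  4  $ bool then bool J   id bool then bool $       expand J ::= id
  5  $ bool then bool id  id bool then bool $       match id
  6  $ bool then bool     bool then bool $          match bool
Stack after step 6: $ bool then (top = then).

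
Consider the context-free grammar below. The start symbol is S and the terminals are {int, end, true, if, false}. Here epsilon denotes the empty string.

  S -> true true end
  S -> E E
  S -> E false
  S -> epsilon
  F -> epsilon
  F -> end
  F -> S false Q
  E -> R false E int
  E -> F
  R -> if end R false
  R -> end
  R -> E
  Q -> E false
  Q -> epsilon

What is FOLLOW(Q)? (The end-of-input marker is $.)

FIRST(S) = {epsilon, end, false, if, true}  (via E E, E false)
FIRST(F) = {epsilon, end, false, if, true}  (via S false Q)
FIRST(E) = {epsilon, end, false, if, true}  (via R false E int, F)
FIRST(R) = {epsilon, end, false, if, true}  (via E)
FIRST(Q) = {epsilon, end, false, if, true}  (via E false)
FOLLOW(S) includes $ since S is the start symbol.
FOLLOW(S): in F->S false Q, S is followed by false Q with FIRST {false}. Thus FOLLOW(S) = {$, false}.
FOLLOW(R): in E->R false E int, R is followed by false E int with FIRST {false}; in R->if end R false, R is followed by false with FIRST {false}. Thus FOLLOW(R) = {false}.
FOLLOW(E): in S->E E (occurrence 1), E is followed by E with FIRST {epsilon, end, false, if, true}; in S->E E (occurrence 1), the suffix after E is nullable, so FOLLOW(E) ⊇ FOLLOW(S) = {$, false}; in S->E E (occurrence 2), the suffix after E is empty, so FOLLOW(E) ⊇ FOLLOW(S) = {$, false}; in S->E false, E is followed by false with FIRST {false}; in E->R false E int, E is followed by int with FIRST {int}; in R->E, the suffix after E is empty, so FOLLOW(E) ⊇ FOLLOW(R) = {false}; in Q->E false, E is followed by false with FIRST {false}. Thus FOLLOW(E) = {$, end, false, if, int, true}.
FOLLOW(F): in E->F, the suffix after F is empty, so FOLLOW(F) ⊇ FOLLOW(E) = {$, end, false, if, int, true}. Thus FOLLOW(F) = {$, end, false, if, int, true}.
FOLLOW(Q): in F->S false Q, the suffix after Q is empty, so FOLLOW(Q) ⊇ FOLLOW(F) = {$, end, false, if, int, true}. Thus FOLLOW(Q) = {$, end, false, if, int, true}.

{$, end, false, if, int, true}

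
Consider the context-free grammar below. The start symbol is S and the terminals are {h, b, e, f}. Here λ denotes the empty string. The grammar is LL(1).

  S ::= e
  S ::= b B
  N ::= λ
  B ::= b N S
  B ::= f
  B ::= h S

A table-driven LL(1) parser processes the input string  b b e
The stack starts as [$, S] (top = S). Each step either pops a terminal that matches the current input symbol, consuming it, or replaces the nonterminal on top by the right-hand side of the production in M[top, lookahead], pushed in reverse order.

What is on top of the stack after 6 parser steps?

     Stack    Input    Action
  1  $ S      b b e $  expand S ::= b B
  2  $ B b    b b e $  match b
  3  $ B      b e $    expand B ::= b N S
  4  $ S N b  b e $    match b
  5  $ S N    e $      expand N ::= λ
  6  $ S      e $      expand S ::= e
Stack after step 6: $ e (top = e).

e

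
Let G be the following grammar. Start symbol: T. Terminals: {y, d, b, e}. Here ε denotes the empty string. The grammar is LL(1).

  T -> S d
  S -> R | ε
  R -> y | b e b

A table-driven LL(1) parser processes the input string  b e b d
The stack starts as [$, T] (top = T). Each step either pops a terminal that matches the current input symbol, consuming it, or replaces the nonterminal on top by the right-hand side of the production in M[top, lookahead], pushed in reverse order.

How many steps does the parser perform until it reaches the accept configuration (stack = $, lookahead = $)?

step 1: stack=$ T  input=b e b d $  — expand T -> S d
step 2: stack=$ d S  input=b e b d $  — expand S -> R
step 3: stack=$ d R  input=b e b d $  — expand R -> b e b
step 4: stack=$ d b e b  input=b e b d $  — match b
step 5: stack=$ d b e  input=e b d $  — match e
step 6: stack=$ d b  input=b d $  — match b
step 7: stack=$ d  input=d $  — match d
Accept reached after 7 steps.

7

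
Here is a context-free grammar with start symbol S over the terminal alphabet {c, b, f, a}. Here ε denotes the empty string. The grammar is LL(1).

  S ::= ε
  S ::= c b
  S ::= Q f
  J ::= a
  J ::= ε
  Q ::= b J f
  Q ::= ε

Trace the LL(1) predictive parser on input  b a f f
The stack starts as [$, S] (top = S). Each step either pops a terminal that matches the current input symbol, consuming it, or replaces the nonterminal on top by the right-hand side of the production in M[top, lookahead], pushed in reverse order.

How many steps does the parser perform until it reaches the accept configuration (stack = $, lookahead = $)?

step 1: stack=$ S  input=b a f f $  — expand S ::= Q f
step 2: stack=$ f Q  input=b a f f $  — expand Q ::= b J f
step 3: stack=$ f f J b  input=b a f f $  — match b
step 4: stack=$ f f J  input=a f f $  — expand J ::= a
step 5: stack=$ f f a  input=a f f $  — match a
step 6: stack=$ f f  input=f f $  — match f
step 7: stack=$ f  input=f $  — match f
Accept reached after 7 steps.

7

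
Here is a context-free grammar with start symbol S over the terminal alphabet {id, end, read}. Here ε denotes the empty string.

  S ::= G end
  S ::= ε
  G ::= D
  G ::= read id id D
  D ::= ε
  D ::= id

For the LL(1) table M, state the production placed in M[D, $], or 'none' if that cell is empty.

FIRST(D) = {ε, id}
FIRST(G) = {ε, id, read}  (via D)
FIRST(S) = {ε, end, id, read}  (via G end)
FOLLOW(S) includes $ since S is the start symbol.
FOLLOW(G): in S::=G end, G is followed by end with FIRST {end}. Thus FOLLOW(G) = {end}.
FOLLOW(D): in G::=D, the suffix after D is empty, so FOLLOW(D) ⊇ FOLLOW(G) = {end}; in G::=read id id D, the suffix after D is empty, so FOLLOW(D) ⊇ FOLLOW(G) = {end}. Thus FOLLOW(D) = {end}.
For D ::= ε: FIRST(ε) = {ε}, so it goes in M[D, t] for t ∈ {}; since ε ∈ FIRST, also for every t ∈ FOLLOW(D) = {end}.
For D ::= id: FIRST(id) = {id}, so it goes in M[D, t] for t ∈ {id}.
None of these place a production in M[D, $].

none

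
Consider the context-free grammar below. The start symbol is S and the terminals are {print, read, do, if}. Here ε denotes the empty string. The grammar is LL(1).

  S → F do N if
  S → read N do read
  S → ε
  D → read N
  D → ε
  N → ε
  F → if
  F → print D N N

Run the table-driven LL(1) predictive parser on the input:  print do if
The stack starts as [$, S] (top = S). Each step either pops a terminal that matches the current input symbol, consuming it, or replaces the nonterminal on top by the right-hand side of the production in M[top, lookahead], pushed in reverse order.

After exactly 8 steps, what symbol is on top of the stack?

if

     Stack                  Input          Action
  1  $ S                    print do if $  expand S → F do N if
  2  $ if N do F            print do if $  expand F → print D N N
  3  $ if N do N N D print  print do if $  match print
  4  $ if N do N N D        do if $        expand D → ε
  5  $ if N do N N          do if $        expand N → ε
  6  $ if N do N            do if $        expand N → ε
  7  $ if N do              do if $        match do
  8  $ if N                 if $           expand N → ε
Stack after step 8: $ if (top = if).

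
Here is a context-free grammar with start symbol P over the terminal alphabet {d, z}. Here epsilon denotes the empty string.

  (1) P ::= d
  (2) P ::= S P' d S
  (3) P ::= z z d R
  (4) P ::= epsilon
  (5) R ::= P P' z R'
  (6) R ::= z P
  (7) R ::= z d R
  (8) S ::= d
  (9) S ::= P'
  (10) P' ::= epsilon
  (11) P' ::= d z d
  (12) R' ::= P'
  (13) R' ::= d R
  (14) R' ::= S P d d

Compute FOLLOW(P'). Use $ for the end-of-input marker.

FIRST(P') = {epsilon, d}
FIRST(S) = {epsilon, d}  (via P')
FIRST(P) = {epsilon, d, z}  (via S P' d S)
FIRST(R) = {d, z}  (via P P' z R')
FIRST(R') = {epsilon, d, z}  (via P', S P d d)
FOLLOW(P) includes $ since P is the start symbol.
FOLLOW(P): in R::=P P' z R', P is followed by P' z R' with FIRST {d, z}; in R::=z P, the suffix after P is empty, so FOLLOW(P) ⊇ FOLLOW(R) = {$, d, z}; in R'::=S P d d, P is followed by d d with FIRST {d}. Thus FOLLOW(P) = {$, d, z}.
FOLLOW(S): in P::=S P' d S (occurrence 1), S is followed by P' d S with FIRST {d}; in P::=S P' d S (occurrence 2), the suffix after S is empty, so FOLLOW(S) ⊇ FOLLOW(P) = {$, d, z}; in R'::=S P d d, S is followed by P d d with FIRST {d, z}. Thus FOLLOW(S) = {$, d, z}.
FOLLOW(R): in P::=z z d R, the suffix after R is empty, so FOLLOW(R) ⊇ FOLLOW(P) = {$, d, z}; in R::=z d R, the suffix after R is empty (adds nothing new); in R'::=d R, the suffix after R is empty, so FOLLOW(R) ⊇ FOLLOW(R') = {$, d, z}. Thus FOLLOW(R) = {$, d, z}.
FOLLOW(R'): in R::=P P' z R', the suffix after R' is empty, so FOLLOW(R') ⊇ FOLLOW(R) = {$, d, z}. Thus FOLLOW(R') = {$, d, z}.
FOLLOW(P'): in P::=S P' d S, P' is followed by d S with FIRST {d}; in R::=P P' z R', P' is followed by z R' with FIRST {z}; in S::=P', the suffix after P' is empty, so FOLLOW(P') ⊇ FOLLOW(S) = {$, d, z}; in R'::=P', the suffix after P' is empty, so FOLLOW(P') ⊇ FOLLOW(R') = {$, d, z}. Thus FOLLOW(P') = {$, d, z}.

{$, d, z}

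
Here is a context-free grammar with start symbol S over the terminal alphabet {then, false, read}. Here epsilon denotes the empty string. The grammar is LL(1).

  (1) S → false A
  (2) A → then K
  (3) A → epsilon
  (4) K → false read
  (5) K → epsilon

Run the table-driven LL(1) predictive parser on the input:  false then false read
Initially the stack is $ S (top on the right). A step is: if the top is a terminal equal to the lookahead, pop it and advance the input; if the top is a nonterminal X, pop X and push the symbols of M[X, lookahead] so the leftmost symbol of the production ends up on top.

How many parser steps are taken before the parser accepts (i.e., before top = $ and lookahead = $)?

7

     Stack         Input                    Action
  1  $ S           false then false read $  expand S → false A
  2  $ A false     false then false read $  match false
  3  $ A           then false read $        expand A → then K
  4  $ K then      then false read $        match then
  5  $ K           false read $             expand K → false read
  6  $ read false  false read $             match false
  7  $ read        read $                   match read
Accept reached after 7 steps.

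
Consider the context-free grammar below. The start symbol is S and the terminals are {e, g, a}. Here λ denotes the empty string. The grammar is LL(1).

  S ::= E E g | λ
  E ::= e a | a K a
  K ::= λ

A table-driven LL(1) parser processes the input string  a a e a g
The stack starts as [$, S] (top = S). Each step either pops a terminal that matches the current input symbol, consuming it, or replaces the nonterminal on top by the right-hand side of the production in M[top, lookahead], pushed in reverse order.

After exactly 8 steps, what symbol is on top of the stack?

step 1: stack=$ S  input=a a e a g $  — expand S ::= E E g
step 2: stack=$ g E E  input=a a e a g $  — expand E ::= a K a
step 3: stack=$ g E a K a  input=a a e a g $  — match a
step 4: stack=$ g E a K  input=a e a g $  — expand K ::= λ
step 5: stack=$ g E a  input=a e a g $  — match a
step 6: stack=$ g E  input=e a g $  — expand E ::= e a
step 7: stack=$ g a e  input=e a g $  — match e
step 8: stack=$ g a  input=a g $  — match a
Stack after step 8: $ g (top = g).

g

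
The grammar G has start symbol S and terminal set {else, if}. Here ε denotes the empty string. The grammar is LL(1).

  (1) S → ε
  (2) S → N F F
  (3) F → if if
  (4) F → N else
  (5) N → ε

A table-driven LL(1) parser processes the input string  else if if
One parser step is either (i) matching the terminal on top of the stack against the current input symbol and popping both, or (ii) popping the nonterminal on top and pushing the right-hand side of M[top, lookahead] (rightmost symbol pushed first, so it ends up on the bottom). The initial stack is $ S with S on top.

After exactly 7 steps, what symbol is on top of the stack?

if

step 1: stack=$ S  input=else if if $  — expand S → N F F
step 2: stack=$ F F N  input=else if if $  — expand N → ε
step 3: stack=$ F F  input=else if if $  — expand F → N else
step 4: stack=$ F else N  input=else if if $  — expand N → ε
step 5: stack=$ F else  input=else if if $  — match else
step 6: stack=$ F  input=if if $  — expand F → if if
step 7: stack=$ if if  input=if if $  — match if
Stack after step 7: $ if (top = if).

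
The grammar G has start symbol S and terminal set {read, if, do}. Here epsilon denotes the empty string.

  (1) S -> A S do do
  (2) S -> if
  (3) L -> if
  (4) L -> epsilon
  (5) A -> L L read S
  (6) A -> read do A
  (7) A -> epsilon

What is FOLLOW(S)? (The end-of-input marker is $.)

{$, do, if, read}

FIRST(L) = {epsilon, if}
FIRST(A) = {epsilon, if, read}  (via L L read S)
FIRST(S) = {if, read}  (via A S do do)
FOLLOW(S) includes $ since S is the start symbol.
FOLLOW(L): in A->L L read S (occurrence 1), L is followed by L read S with FIRST {if, read}; in A->L L read S (occurrence 2), L is followed by read S with FIRST {read}. Thus FOLLOW(L) = {if, read}.
FOLLOW(A): in S->A S do do, A is followed by S do do with FIRST {if, read}; in A->read do A, the suffix after A is empty (adds nothing new). Thus FOLLOW(A) = {if, read}.
FOLLOW(S): in S->A S do do, S is followed by do do with FIRST {do}; in A->L L read S, the suffix after S is empty, so FOLLOW(S) ⊇ FOLLOW(A) = {if, read}. Thus FOLLOW(S) = {$, do, if, read}.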